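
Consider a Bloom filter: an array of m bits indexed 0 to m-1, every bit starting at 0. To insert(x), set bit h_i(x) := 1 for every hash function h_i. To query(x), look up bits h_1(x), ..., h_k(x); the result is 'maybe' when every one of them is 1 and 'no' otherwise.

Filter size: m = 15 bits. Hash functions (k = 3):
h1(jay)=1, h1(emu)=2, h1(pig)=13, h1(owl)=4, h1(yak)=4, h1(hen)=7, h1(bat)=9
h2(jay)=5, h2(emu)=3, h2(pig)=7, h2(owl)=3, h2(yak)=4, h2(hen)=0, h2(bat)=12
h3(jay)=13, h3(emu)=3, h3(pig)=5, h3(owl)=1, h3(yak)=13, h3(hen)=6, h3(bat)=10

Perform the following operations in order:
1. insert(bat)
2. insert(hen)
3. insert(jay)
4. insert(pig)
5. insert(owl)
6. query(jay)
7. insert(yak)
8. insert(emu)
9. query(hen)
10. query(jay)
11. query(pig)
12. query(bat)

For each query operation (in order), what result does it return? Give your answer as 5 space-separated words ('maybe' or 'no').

Answer: maybe maybe maybe maybe maybe

Derivation:
Start: bits=000000000000000
Op 1: insert bat -> sets bits 9 10 12 -> bits=000000000110100
Op 2: insert hen -> sets bits 0 6 7 -> bits=100000110110100
Op 3: insert jay -> sets bits 1 5 13 -> bits=110001110110110
Op 4: insert pig -> sets bits 5 7 13 -> bits=110001110110110
Op 5: insert owl -> sets bits 1 3 4 -> bits=110111110110110
Op 6: query jay -> checks bit1=1, bit5=1, bit13=1 (all 1) -> maybe
Op 7: insert yak -> sets bits 4 13 -> bits=110111110110110
Op 8: insert emu -> sets bits 2 3 -> bits=111111110110110
Op 9: query hen -> checks bit0=1, bit6=1, bit7=1 (all 1) -> maybe
Op 10: query jay -> checks bit1=1, bit5=1, bit13=1 (all 1) -> maybe
Op 11: query pig -> checks bit5=1, bit7=1, bit13=1 (all 1) -> maybe
Op 12: query bat -> checks bit9=1, bit10=1, bit12=1 (all 1) -> maybe
Query results in order: maybe maybe maybe maybe maybe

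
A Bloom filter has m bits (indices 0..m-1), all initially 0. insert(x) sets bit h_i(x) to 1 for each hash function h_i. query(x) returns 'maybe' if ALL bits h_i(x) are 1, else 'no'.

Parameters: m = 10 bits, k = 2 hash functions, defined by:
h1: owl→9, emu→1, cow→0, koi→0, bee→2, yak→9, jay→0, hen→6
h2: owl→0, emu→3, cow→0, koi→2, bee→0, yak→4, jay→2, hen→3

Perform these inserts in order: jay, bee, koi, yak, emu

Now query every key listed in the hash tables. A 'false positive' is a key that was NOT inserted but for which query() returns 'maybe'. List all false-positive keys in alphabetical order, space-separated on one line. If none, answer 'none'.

Answer: cow owl

Derivation:
Start: bits=0000000000
After insert 'jay': sets bits 0 2 -> bits=1010000000
After insert 'bee': sets bits 0 2 -> bits=1010000000
After insert 'koi': sets bits 0 2 -> bits=1010000000
After insert 'yak': sets bits 4 9 -> bits=1010100001
After insert 'emu': sets bits 1 3 -> bits=1111100001
Not inserted: cow hen owl — query each against bits=1111100001:
query cow: checks bit0=1 (all 1) -> maybe => FALSE POSITIVE
query hen: checks bit3=1, bit6=0 (has a 0) -> no => not a false positive
query owl: checks bit0=1, bit9=1 (all 1) -> maybe => FALSE POSITIVE
False positives (alphabetical): cow owl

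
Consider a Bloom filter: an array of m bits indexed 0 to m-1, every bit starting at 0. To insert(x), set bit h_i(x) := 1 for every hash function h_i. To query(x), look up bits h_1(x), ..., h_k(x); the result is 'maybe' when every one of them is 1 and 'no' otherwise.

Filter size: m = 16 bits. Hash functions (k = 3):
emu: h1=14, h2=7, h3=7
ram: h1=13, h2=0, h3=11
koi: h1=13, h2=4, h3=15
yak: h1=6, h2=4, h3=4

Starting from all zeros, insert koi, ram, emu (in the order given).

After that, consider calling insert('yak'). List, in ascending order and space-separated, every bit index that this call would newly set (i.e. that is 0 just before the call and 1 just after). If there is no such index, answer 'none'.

Answer: 6

Derivation:
Start: bits=0000000000000000
After insert 'koi': sets bits 4 13 15 -> bits=0000100000000101
After insert 'ram': sets bits 0 11 13 -> bits=1000100000010101
After insert 'emu': sets bits 7 14 -> bits=1000100100010111
insert 'yak' would touch bits 4 6; currently bit4=1, bit6=0
Bits that are 0 among those (would change 0->1): 6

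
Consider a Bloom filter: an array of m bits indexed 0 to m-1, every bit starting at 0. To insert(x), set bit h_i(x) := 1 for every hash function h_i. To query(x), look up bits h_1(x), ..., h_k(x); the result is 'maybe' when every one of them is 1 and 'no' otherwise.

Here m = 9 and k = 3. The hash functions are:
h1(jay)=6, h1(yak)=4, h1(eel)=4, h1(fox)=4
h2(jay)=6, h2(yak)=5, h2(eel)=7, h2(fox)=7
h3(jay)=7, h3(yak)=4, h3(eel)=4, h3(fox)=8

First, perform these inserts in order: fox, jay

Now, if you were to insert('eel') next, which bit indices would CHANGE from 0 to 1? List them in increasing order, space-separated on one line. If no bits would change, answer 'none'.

Answer: none

Derivation:
Start: bits=000000000
After insert 'fox': sets bits 4 7 8 -> bits=000010011
After insert 'jay': sets bits 6 7 -> bits=000010111
insert 'eel' would touch bits 4 7; currently bit4=1, bit7=1
Bits that are 0 among those (would change 0->1): none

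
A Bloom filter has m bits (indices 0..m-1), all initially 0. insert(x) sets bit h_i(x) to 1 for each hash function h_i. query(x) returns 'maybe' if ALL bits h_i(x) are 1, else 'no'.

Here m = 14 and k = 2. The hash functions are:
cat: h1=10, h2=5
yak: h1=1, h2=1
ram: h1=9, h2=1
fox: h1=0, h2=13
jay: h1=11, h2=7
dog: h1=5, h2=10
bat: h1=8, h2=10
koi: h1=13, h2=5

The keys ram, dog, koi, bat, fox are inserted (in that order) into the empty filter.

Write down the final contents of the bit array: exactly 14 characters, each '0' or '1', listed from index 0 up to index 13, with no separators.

Start: bits=00000000000000
After insert 'ram': sets bits 1 9 -> bits=01000000010000
After insert 'dog': sets bits 5 10 -> bits=01000100011000
After insert 'koi': sets bits 5 13 -> bits=01000100011001
After insert 'bat': sets bits 8 10 -> bits=01000100111001
After insert 'fox': sets bits 0 13 -> bits=11000100111001

Answer: 11000100111001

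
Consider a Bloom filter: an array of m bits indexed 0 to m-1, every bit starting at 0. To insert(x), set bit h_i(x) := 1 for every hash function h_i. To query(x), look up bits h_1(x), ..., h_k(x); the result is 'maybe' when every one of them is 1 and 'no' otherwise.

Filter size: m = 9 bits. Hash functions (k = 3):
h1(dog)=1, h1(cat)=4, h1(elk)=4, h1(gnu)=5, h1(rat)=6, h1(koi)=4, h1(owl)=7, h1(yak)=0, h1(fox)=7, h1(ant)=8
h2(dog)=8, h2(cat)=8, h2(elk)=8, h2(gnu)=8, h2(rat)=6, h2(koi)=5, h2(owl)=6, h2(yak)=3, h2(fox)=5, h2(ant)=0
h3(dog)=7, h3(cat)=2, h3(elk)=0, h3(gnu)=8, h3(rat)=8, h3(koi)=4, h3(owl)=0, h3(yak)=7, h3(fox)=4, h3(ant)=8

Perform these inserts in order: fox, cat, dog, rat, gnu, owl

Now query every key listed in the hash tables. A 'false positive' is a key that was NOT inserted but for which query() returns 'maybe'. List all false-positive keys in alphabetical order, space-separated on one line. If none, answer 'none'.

Start: bits=000000000
After insert 'fox': sets bits 4 5 7 -> bits=000011010
After insert 'cat': sets bits 2 4 8 -> bits=001011011
After insert 'dog': sets bits 1 7 8 -> bits=011011011
After insert 'rat': sets bits 6 8 -> bits=011011111
After insert 'gnu': sets bits 5 8 -> bits=011011111
After insert 'owl': sets bits 0 6 7 -> bits=111011111
Not inserted: ant elk koi yak — query each against bits=111011111:
query ant: checks bit0=1, bit8=1 (all 1) -> maybe => FALSE POSITIVE
query elk: checks bit0=1, bit4=1, bit8=1 (all 1) -> maybe => FALSE POSITIVE
query koi: checks bit4=1, bit5=1 (all 1) -> maybe => FALSE POSITIVE
query yak: checks bit0=1, bit3=0, bit7=1 (has a 0) -> no => not a false positive
False positives (alphabetical): ant elk koi

Answer: ant elk koi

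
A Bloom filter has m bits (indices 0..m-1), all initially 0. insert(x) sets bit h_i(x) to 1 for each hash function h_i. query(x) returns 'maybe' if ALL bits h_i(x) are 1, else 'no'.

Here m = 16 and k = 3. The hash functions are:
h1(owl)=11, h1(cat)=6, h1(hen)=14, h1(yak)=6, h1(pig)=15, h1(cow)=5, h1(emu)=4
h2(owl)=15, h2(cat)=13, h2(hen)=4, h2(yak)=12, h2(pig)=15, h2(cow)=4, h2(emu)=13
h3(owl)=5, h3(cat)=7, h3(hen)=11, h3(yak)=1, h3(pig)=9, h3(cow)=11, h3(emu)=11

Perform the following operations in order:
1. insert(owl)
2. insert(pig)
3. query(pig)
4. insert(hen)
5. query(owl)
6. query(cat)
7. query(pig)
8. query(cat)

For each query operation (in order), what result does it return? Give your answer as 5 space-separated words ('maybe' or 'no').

Start: bits=0000000000000000
Op 1: insert owl -> sets bits 5 11 15 -> bits=0000010000010001
Op 2: insert pig -> sets bits 9 15 -> bits=0000010001010001
Op 3: query pig -> checks bit9=1, bit15=1 (all 1) -> maybe
Op 4: insert hen -> sets bits 4 11 14 -> bits=0000110001010011
Op 5: query owl -> checks bit5=1, bit11=1, bit15=1 (all 1) -> maybe
Op 6: query cat -> checks bit6=0, bit7=0, bit13=0 (has a 0) -> no
Op 7: query pig -> checks bit9=1, bit15=1 (all 1) -> maybe
Op 8: query cat -> checks bit6=0, bit7=0, bit13=0 (has a 0) -> no
Query results in order: maybe maybe no maybe no

Answer: maybe maybe no maybe no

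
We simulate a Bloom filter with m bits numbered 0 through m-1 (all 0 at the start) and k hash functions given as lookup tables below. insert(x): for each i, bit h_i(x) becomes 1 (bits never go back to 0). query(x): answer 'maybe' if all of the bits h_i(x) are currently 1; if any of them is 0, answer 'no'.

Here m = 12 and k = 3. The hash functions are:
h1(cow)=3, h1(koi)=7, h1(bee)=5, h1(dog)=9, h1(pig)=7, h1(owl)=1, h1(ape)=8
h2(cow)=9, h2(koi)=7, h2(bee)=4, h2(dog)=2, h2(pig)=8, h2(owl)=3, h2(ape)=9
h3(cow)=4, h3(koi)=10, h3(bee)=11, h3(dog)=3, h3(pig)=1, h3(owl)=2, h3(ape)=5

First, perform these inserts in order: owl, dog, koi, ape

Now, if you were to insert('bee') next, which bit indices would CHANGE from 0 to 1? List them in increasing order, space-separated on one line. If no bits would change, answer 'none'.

Answer: 4 11

Derivation:
Start: bits=000000000000
After insert 'owl': sets bits 1 2 3 -> bits=011100000000
After insert 'dog': sets bits 2 3 9 -> bits=011100000100
After insert 'koi': sets bits 7 10 -> bits=011100010110
After insert 'ape': sets bits 5 8 9 -> bits=011101011110
insert 'bee' would touch bits 4 5 11; currently bit4=0, bit5=1, bit11=0
Bits that are 0 among those (would change 0->1): 4 11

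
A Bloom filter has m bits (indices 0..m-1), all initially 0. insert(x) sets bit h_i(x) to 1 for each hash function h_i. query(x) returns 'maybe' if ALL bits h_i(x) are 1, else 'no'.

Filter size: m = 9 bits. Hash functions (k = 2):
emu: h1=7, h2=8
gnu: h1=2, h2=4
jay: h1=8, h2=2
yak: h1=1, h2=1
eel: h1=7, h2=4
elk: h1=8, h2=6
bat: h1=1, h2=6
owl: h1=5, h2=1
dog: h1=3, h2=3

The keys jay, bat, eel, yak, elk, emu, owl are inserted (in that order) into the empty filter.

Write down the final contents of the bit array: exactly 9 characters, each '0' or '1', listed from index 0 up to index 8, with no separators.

Start: bits=000000000
After insert 'jay': sets bits 2 8 -> bits=001000001
After insert 'bat': sets bits 1 6 -> bits=011000101
After insert 'eel': sets bits 4 7 -> bits=011010111
After insert 'yak': sets bits 1 -> bits=011010111
After insert 'elk': sets bits 6 8 -> bits=011010111
After insert 'emu': sets bits 7 8 -> bits=011010111
After insert 'owl': sets bits 1 5 -> bits=011011111

Answer: 011011111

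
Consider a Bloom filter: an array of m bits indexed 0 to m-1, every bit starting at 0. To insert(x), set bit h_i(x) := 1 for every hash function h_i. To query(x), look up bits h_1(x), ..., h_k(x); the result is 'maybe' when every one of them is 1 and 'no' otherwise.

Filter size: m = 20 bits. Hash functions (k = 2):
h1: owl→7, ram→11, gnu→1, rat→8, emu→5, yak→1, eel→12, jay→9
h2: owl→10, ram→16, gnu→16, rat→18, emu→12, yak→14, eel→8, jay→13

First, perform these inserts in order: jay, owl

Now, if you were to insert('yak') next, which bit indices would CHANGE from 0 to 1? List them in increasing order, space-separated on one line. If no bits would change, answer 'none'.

Answer: 1 14

Derivation:
Start: bits=00000000000000000000
After insert 'jay': sets bits 9 13 -> bits=00000000010001000000
After insert 'owl': sets bits 7 10 -> bits=00000001011001000000
insert 'yak' would touch bits 1 14; currently bit1=0, bit14=0
Bits that are 0 among those (would change 0->1): 1 14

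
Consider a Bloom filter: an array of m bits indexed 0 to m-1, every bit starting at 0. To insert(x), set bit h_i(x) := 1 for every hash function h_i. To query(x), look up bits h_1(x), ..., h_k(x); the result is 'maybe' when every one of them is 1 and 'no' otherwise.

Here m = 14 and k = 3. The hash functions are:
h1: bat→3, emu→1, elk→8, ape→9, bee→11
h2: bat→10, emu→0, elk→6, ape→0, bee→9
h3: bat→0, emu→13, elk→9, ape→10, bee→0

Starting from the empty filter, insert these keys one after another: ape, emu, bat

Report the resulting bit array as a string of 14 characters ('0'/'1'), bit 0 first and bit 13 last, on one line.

Answer: 11010000011001

Derivation:
Start: bits=00000000000000
After insert 'ape': sets bits 0 9 10 -> bits=10000000011000
After insert 'emu': sets bits 0 1 13 -> bits=11000000011001
After insert 'bat': sets bits 0 3 10 -> bits=11010000011001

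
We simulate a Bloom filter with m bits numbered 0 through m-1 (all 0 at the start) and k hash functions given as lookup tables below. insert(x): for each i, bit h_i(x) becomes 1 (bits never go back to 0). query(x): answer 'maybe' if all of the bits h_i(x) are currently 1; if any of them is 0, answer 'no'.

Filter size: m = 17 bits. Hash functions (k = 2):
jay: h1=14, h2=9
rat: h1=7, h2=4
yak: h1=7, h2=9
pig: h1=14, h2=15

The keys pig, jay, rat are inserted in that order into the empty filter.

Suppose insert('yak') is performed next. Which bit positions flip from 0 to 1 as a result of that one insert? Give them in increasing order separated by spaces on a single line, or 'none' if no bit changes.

Start: bits=00000000000000000
After insert 'pig': sets bits 14 15 -> bits=00000000000000110
After insert 'jay': sets bits 9 14 -> bits=00000000010000110
After insert 'rat': sets bits 4 7 -> bits=00001001010000110
insert 'yak' would touch bits 7 9; currently bit7=1, bit9=1
Bits that are 0 among those (would change 0->1): none

Answer: none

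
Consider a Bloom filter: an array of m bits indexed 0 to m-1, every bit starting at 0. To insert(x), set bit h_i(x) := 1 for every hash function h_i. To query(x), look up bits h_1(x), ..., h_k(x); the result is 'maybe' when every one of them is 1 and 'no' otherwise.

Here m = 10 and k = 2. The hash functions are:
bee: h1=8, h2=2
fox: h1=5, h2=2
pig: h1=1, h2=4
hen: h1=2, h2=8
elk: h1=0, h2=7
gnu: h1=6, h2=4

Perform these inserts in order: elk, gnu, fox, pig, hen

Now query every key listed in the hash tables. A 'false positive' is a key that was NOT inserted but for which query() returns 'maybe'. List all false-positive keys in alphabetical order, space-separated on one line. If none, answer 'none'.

Answer: bee

Derivation:
Start: bits=0000000000
After insert 'elk': sets bits 0 7 -> bits=1000000100
After insert 'gnu': sets bits 4 6 -> bits=1000101100
After insert 'fox': sets bits 2 5 -> bits=1010111100
After insert 'pig': sets bits 1 4 -> bits=1110111100
After insert 'hen': sets bits 2 8 -> bits=1110111110
Not inserted: bee — query each against bits=1110111110:
query bee: checks bit2=1, bit8=1 (all 1) -> maybe => FALSE POSITIVE
False positives (alphabetical): bee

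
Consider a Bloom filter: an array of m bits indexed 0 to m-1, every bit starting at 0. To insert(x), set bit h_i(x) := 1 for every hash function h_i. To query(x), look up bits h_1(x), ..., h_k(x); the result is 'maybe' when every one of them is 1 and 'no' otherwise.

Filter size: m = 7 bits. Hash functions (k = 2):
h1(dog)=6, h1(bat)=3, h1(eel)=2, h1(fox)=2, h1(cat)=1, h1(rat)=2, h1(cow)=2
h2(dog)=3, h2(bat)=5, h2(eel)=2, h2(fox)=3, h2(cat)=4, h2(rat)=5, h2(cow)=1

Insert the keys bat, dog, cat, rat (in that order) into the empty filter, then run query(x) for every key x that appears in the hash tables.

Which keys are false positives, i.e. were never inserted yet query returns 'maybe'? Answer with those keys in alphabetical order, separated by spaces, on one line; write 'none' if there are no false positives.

Start: bits=0000000
After insert 'bat': sets bits 3 5 -> bits=0001010
After insert 'dog': sets bits 3 6 -> bits=0001011
After insert 'cat': sets bits 1 4 -> bits=0101111
After insert 'rat': sets bits 2 5 -> bits=0111111
Not inserted: cow eel fox — query each against bits=0111111:
query cow: checks bit1=1, bit2=1 (all 1) -> maybe => FALSE POSITIVE
query eel: checks bit2=1 (all 1) -> maybe => FALSE POSITIVE
query fox: checks bit2=1, bit3=1 (all 1) -> maybe => FALSE POSITIVE
False positives (alphabetical): cow eel fox

Answer: cow eel fox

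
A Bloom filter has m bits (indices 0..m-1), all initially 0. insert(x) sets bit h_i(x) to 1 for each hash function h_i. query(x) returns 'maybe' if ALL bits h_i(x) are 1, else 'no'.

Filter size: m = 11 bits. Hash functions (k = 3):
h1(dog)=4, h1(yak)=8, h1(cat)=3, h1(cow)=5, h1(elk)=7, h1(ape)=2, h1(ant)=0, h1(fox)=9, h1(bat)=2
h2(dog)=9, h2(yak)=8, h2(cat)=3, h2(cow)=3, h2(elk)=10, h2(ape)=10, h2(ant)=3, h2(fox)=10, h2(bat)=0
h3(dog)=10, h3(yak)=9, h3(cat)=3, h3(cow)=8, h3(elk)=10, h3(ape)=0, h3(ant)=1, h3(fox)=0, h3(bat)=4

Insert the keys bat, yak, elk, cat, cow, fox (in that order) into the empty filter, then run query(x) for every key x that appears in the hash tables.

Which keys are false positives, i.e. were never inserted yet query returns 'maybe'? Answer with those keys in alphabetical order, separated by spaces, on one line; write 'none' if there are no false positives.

Start: bits=00000000000
After insert 'bat': sets bits 0 2 4 -> bits=10101000000
After insert 'yak': sets bits 8 9 -> bits=10101000110
After insert 'elk': sets bits 7 10 -> bits=10101001111
After insert 'cat': sets bits 3 -> bits=10111001111
After insert 'cow': sets bits 3 5 8 -> bits=10111101111
After insert 'fox': sets bits 0 9 10 -> bits=10111101111
Not inserted: ant ape dog — query each against bits=10111101111:
query ant: checks bit0=1, bit1=0, bit3=1 (has a 0) -> no => not a false positive
query ape: checks bit0=1, bit2=1, bit10=1 (all 1) -> maybe => FALSE POSITIVE
query dog: checks bit4=1, bit9=1, bit10=1 (all 1) -> maybe => FALSE POSITIVE
False positives (alphabetical): ape dog

Answer: ape dog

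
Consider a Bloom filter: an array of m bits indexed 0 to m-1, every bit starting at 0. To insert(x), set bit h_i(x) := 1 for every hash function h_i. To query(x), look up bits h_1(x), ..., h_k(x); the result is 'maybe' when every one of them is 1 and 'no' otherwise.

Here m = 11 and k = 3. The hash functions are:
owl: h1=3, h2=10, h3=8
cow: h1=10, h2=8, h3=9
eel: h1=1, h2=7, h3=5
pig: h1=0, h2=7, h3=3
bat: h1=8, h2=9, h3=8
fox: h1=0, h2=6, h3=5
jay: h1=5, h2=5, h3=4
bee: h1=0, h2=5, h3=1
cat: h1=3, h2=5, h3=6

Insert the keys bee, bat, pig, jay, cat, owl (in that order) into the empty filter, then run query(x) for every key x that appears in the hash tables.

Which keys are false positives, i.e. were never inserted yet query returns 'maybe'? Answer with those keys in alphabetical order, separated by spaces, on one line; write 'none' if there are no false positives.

Start: bits=00000000000
After insert 'bee': sets bits 0 1 5 -> bits=11000100000
After insert 'bat': sets bits 8 9 -> bits=11000100110
After insert 'pig': sets bits 0 3 7 -> bits=11010101110
After insert 'jay': sets bits 4 5 -> bits=11011101110
After insert 'cat': sets bits 3 5 6 -> bits=11011111110
After insert 'owl': sets bits 3 8 10 -> bits=11011111111
Not inserted: cow eel fox — query each against bits=11011111111:
query cow: checks bit8=1, bit9=1, bit10=1 (all 1) -> maybe => FALSE POSITIVE
query eel: checks bit1=1, bit5=1, bit7=1 (all 1) -> maybe => FALSE POSITIVE
query fox: checks bit0=1, bit5=1, bit6=1 (all 1) -> maybe => FALSE POSITIVE
False positives (alphabetical): cow eel fox

Answer: cow eel fox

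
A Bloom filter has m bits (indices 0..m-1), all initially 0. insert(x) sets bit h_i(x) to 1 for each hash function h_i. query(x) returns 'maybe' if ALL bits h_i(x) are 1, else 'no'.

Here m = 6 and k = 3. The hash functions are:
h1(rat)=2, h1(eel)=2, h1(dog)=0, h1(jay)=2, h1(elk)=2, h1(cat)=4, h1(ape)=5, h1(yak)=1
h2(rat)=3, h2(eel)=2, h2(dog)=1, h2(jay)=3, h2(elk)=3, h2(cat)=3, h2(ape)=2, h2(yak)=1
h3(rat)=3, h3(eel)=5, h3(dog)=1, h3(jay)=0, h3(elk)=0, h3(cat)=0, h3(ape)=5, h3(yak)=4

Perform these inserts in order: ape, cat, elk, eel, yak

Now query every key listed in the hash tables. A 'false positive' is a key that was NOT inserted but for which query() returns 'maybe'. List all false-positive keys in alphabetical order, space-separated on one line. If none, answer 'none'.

Start: bits=000000
After insert 'ape': sets bits 2 5 -> bits=001001
After insert 'cat': sets bits 0 3 4 -> bits=101111
After insert 'elk': sets bits 0 2 3 -> bits=101111
After insert 'eel': sets bits 2 5 -> bits=101111
After insert 'yak': sets bits 1 4 -> bits=111111
Not inserted: dog jay rat — query each against bits=111111:
query dog: checks bit0=1, bit1=1 (all 1) -> maybe => FALSE POSITIVE
query jay: checks bit0=1, bit2=1, bit3=1 (all 1) -> maybe => FALSE POSITIVE
query rat: checks bit2=1, bit3=1 (all 1) -> maybe => FALSE POSITIVE
False positives (alphabetical): dog jay rat

Answer: dog jay rat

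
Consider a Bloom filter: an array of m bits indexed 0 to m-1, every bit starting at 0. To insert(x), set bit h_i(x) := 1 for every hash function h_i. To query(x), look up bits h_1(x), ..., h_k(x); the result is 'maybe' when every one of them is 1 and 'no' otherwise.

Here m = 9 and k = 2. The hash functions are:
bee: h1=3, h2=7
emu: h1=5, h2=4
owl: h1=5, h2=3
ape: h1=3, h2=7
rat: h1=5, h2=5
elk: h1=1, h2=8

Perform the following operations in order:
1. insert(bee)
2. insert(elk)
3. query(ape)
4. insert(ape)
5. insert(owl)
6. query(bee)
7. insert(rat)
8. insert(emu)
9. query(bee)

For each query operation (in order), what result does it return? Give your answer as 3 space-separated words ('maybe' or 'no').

Start: bits=000000000
Op 1: insert bee -> sets bits 3 7 -> bits=000100010
Op 2: insert elk -> sets bits 1 8 -> bits=010100011
Op 3: query ape -> checks bit3=1, bit7=1 (all 1) -> maybe
Op 4: insert ape -> sets bits 3 7 -> bits=010100011
Op 5: insert owl -> sets bits 3 5 -> bits=010101011
Op 6: query bee -> checks bit3=1, bit7=1 (all 1) -> maybe
Op 7: insert rat -> sets bits 5 -> bits=010101011
Op 8: insert emu -> sets bits 4 5 -> bits=010111011
Op 9: query bee -> checks bit3=1, bit7=1 (all 1) -> maybe
Query results in order: maybe maybe maybe

Answer: maybe maybe maybe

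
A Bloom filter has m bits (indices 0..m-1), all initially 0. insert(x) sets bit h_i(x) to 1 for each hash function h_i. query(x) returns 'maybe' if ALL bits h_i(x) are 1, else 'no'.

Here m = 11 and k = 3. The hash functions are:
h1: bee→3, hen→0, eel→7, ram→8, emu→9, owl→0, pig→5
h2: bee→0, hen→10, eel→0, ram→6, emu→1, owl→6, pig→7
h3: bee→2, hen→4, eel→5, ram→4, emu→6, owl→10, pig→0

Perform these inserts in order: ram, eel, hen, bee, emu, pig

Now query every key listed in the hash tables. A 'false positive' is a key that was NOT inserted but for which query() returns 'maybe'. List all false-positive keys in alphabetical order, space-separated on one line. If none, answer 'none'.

Answer: owl

Derivation:
Start: bits=00000000000
After insert 'ram': sets bits 4 6 8 -> bits=00001010100
After insert 'eel': sets bits 0 5 7 -> bits=10001111100
After insert 'hen': sets bits 0 4 10 -> bits=10001111101
After insert 'bee': sets bits 0 2 3 -> bits=10111111101
After insert 'emu': sets bits 1 6 9 -> bits=11111111111
After insert 'pig': sets bits 0 5 7 -> bits=11111111111
Not inserted: owl — query each against bits=11111111111:
query owl: checks bit0=1, bit6=1, bit10=1 (all 1) -> maybe => FALSE POSITIVE
False positives (alphabetical): owl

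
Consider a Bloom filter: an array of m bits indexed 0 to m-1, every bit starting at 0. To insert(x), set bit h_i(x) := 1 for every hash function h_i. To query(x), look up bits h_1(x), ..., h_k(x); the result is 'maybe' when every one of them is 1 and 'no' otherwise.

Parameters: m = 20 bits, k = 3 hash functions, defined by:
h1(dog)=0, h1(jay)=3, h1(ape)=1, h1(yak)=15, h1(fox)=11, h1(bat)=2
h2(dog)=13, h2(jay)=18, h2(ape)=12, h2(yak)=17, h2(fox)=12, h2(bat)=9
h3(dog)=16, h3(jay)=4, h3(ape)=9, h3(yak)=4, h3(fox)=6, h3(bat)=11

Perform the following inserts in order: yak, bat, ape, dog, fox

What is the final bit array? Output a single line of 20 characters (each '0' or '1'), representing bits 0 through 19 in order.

Start: bits=00000000000000000000
After insert 'yak': sets bits 4 15 17 -> bits=00001000000000010100
After insert 'bat': sets bits 2 9 11 -> bits=00101000010100010100
After insert 'ape': sets bits 1 9 12 -> bits=01101000010110010100
After insert 'dog': sets bits 0 13 16 -> bits=11101000010111011100
After insert 'fox': sets bits 6 11 12 -> bits=11101010010111011100

Answer: 11101010010111011100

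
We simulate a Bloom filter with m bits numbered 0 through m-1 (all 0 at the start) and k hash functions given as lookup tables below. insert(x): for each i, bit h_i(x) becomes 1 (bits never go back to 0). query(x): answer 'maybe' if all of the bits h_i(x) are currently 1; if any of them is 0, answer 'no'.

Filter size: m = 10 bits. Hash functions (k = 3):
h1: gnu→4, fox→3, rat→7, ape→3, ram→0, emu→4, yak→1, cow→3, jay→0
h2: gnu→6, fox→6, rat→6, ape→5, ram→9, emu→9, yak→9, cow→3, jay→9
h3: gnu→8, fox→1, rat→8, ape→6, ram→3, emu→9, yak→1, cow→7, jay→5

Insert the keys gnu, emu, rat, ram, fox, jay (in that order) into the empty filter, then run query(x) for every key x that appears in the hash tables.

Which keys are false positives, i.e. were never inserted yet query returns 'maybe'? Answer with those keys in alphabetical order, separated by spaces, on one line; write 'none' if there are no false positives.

Start: bits=0000000000
After insert 'gnu': sets bits 4 6 8 -> bits=0000101010
After insert 'emu': sets bits 4 9 -> bits=0000101011
After insert 'rat': sets bits 6 7 8 -> bits=0000101111
After insert 'ram': sets bits 0 3 9 -> bits=1001101111
After insert 'fox': sets bits 1 3 6 -> bits=1101101111
After insert 'jay': sets bits 0 5 9 -> bits=1101111111
Not inserted: ape cow yak — query each against bits=1101111111:
query ape: checks bit3=1, bit5=1, bit6=1 (all 1) -> maybe => FALSE POSITIVE
query cow: checks bit3=1, bit7=1 (all 1) -> maybe => FALSE POSITIVE
query yak: checks bit1=1, bit9=1 (all 1) -> maybe => FALSE POSITIVE
False positives (alphabetical): ape cow yak

Answer: ape cow yak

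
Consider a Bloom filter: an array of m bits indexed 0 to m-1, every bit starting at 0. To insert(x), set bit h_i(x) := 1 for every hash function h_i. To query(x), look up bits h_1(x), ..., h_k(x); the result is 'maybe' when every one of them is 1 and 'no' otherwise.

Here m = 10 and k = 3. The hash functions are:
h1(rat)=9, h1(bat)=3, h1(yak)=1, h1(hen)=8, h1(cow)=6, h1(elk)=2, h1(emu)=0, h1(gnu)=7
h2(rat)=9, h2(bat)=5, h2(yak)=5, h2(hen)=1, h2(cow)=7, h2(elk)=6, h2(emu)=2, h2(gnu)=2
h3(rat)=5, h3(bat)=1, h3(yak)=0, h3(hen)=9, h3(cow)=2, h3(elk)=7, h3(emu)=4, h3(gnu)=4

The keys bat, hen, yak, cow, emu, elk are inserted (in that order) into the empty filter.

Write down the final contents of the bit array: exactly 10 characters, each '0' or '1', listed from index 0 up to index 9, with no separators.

Start: bits=0000000000
After insert 'bat': sets bits 1 3 5 -> bits=0101010000
After insert 'hen': sets bits 1 8 9 -> bits=0101010011
After insert 'yak': sets bits 0 1 5 -> bits=1101010011
After insert 'cow': sets bits 2 6 7 -> bits=1111011111
After insert 'emu': sets bits 0 2 4 -> bits=1111111111
After insert 'elk': sets bits 2 6 7 -> bits=1111111111

Answer: 1111111111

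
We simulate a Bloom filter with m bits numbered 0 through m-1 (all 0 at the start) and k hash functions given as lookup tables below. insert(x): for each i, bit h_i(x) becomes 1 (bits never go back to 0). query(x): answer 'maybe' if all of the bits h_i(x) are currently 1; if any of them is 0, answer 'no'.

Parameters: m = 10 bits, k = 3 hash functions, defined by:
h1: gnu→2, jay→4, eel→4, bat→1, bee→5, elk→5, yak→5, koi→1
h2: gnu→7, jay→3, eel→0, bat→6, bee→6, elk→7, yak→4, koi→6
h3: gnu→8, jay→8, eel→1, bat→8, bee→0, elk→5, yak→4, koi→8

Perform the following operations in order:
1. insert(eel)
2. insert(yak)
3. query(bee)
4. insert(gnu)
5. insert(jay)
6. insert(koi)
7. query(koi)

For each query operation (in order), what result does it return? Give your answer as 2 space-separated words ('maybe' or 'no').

Answer: no maybe

Derivation:
Start: bits=0000000000
Op 1: insert eel -> sets bits 0 1 4 -> bits=1100100000
Op 2: insert yak -> sets bits 4 5 -> bits=1100110000
Op 3: query bee -> checks bit0=1, bit5=1, bit6=0 (has a 0) -> no
Op 4: insert gnu -> sets bits 2 7 8 -> bits=1110110110
Op 5: insert jay -> sets bits 3 4 8 -> bits=1111110110
Op 6: insert koi -> sets bits 1 6 8 -> bits=1111111110
Op 7: query koi -> checks bit1=1, bit6=1, bit8=1 (all 1) -> maybe
Query results in order: no maybe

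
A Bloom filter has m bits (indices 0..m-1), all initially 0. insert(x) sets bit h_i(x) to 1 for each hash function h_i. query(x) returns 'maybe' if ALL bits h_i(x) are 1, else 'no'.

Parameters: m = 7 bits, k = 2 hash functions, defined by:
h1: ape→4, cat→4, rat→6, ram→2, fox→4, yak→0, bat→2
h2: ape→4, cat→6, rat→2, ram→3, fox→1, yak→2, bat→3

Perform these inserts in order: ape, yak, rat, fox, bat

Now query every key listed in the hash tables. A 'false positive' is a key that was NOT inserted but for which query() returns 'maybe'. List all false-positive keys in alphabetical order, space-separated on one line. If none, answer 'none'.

Answer: cat ram

Derivation:
Start: bits=0000000
After insert 'ape': sets bits 4 -> bits=0000100
After insert 'yak': sets bits 0 2 -> bits=1010100
After insert 'rat': sets bits 2 6 -> bits=1010101
After insert 'fox': sets bits 1 4 -> bits=1110101
After insert 'bat': sets bits 2 3 -> bits=1111101
Not inserted: cat ram — query each against bits=1111101:
query cat: checks bit4=1, bit6=1 (all 1) -> maybe => FALSE POSITIVE
query ram: checks bit2=1, bit3=1 (all 1) -> maybe => FALSE POSITIVE
False positives (alphabetical): cat ram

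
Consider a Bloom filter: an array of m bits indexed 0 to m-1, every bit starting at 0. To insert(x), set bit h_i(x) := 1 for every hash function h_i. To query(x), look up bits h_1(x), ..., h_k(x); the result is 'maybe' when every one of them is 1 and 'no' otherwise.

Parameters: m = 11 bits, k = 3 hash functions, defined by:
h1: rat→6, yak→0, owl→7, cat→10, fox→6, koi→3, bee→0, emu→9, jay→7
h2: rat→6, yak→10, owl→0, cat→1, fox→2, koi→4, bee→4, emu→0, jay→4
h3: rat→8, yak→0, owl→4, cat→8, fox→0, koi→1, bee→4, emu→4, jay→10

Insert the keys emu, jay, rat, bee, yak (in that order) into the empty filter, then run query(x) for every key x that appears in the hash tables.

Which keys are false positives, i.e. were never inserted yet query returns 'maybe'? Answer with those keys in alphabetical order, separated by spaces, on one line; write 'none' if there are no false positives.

Start: bits=00000000000
After insert 'emu': sets bits 0 4 9 -> bits=10001000010
After insert 'jay': sets bits 4 7 10 -> bits=10001001011
After insert 'rat': sets bits 6 8 -> bits=10001011111
After insert 'bee': sets bits 0 4 -> bits=10001011111
After insert 'yak': sets bits 0 10 -> bits=10001011111
Not inserted: cat fox koi owl — query each against bits=10001011111:
query cat: checks bit1=0, bit8=1, bit10=1 (has a 0) -> no => not a false positive
query fox: checks bit0=1, bit2=0, bit6=1 (has a 0) -> no => not a false positive
query koi: checks bit1=0, bit3=0, bit4=1 (has a 0) -> no => not a false positive
query owl: checks bit0=1, bit4=1, bit7=1 (all 1) -> maybe => FALSE POSITIVE
False positives (alphabetical): owl

Answer: owl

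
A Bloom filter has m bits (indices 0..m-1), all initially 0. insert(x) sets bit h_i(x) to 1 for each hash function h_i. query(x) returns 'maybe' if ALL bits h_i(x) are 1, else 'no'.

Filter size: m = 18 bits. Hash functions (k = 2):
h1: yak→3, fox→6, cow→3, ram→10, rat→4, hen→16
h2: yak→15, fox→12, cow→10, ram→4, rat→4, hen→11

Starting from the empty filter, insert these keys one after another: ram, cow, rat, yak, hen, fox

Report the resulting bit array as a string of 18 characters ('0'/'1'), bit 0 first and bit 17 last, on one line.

Start: bits=000000000000000000
After insert 'ram': sets bits 4 10 -> bits=000010000010000000
After insert 'cow': sets bits 3 10 -> bits=000110000010000000
After insert 'rat': sets bits 4 -> bits=000110000010000000
After insert 'yak': sets bits 3 15 -> bits=000110000010000100
After insert 'hen': sets bits 11 16 -> bits=000110000011000110
After insert 'fox': sets bits 6 12 -> bits=000110100011100110

Answer: 000110100011100110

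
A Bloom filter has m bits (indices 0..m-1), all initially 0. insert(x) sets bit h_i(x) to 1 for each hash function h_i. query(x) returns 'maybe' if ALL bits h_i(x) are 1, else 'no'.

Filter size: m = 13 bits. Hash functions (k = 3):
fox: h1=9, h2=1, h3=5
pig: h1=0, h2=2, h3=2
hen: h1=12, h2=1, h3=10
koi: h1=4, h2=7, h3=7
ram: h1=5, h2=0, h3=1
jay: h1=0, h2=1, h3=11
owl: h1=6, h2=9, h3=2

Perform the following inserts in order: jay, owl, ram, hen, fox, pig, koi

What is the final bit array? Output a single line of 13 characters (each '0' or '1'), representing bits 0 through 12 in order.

Start: bits=0000000000000
After insert 'jay': sets bits 0 1 11 -> bits=1100000000010
After insert 'owl': sets bits 2 6 9 -> bits=1110001001010
After insert 'ram': sets bits 0 1 5 -> bits=1110011001010
After insert 'hen': sets bits 1 10 12 -> bits=1110011001111
After insert 'fox': sets bits 1 5 9 -> bits=1110011001111
After insert 'pig': sets bits 0 2 -> bits=1110011001111
After insert 'koi': sets bits 4 7 -> bits=1110111101111

Answer: 1110111101111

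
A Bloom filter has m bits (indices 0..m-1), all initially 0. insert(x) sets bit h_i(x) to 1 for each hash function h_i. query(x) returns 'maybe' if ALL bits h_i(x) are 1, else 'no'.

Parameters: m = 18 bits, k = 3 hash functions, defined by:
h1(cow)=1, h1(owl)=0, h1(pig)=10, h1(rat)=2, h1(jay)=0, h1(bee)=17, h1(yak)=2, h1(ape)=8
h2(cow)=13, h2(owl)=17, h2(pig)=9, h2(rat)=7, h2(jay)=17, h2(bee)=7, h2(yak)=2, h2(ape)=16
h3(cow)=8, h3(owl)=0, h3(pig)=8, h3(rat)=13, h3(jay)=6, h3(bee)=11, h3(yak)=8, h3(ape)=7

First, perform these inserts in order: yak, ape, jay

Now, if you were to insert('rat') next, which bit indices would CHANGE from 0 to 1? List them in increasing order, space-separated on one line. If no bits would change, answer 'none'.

Answer: 13

Derivation:
Start: bits=000000000000000000
After insert 'yak': sets bits 2 8 -> bits=001000001000000000
After insert 'ape': sets bits 7 8 16 -> bits=001000011000000010
After insert 'jay': sets bits 0 6 17 -> bits=101000111000000011
insert 'rat' would touch bits 2 7 13; currently bit2=1, bit7=1, bit13=0
Bits that are 0 among those (would change 0->1): 13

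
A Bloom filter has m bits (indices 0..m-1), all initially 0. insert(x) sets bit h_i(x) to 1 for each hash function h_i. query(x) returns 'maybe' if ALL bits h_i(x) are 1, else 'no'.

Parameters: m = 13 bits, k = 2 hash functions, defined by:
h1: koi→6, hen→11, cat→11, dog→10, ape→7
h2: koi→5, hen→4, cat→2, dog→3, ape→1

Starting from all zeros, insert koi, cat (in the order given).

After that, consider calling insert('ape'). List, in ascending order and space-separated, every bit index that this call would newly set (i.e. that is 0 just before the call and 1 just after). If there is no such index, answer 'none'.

Start: bits=0000000000000
After insert 'koi': sets bits 5 6 -> bits=0000011000000
After insert 'cat': sets bits 2 11 -> bits=0010011000010
insert 'ape' would touch bits 1 7; currently bit1=0, bit7=0
Bits that are 0 among those (would change 0->1): 1 7

Answer: 1 7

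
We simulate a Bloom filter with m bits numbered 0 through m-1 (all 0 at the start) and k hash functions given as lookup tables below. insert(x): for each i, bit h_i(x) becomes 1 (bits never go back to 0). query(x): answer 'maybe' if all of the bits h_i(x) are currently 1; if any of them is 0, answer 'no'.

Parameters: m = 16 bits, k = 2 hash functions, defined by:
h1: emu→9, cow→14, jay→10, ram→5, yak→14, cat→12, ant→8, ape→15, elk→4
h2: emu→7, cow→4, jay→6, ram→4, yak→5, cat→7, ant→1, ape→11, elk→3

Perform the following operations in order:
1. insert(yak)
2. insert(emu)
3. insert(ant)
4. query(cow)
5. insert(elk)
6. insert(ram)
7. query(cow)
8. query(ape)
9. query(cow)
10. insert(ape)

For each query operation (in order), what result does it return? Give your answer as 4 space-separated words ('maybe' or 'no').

Answer: no maybe no maybe

Derivation:
Start: bits=0000000000000000
Op 1: insert yak -> sets bits 5 14 -> bits=0000010000000010
Op 2: insert emu -> sets bits 7 9 -> bits=0000010101000010
Op 3: insert ant -> sets bits 1 8 -> bits=0100010111000010
Op 4: query cow -> checks bit4=0, bit14=1 (has a 0) -> no
Op 5: insert elk -> sets bits 3 4 -> bits=0101110111000010
Op 6: insert ram -> sets bits 4 5 -> bits=0101110111000010
Op 7: query cow -> checks bit4=1, bit14=1 (all 1) -> maybe
Op 8: query ape -> checks bit11=0, bit15=0 (has a 0) -> no
Op 9: query cow -> checks bit4=1, bit14=1 (all 1) -> maybe
Op 10: insert ape -> sets bits 11 15 -> bits=0101110111010011
Query results in order: no maybe no maybe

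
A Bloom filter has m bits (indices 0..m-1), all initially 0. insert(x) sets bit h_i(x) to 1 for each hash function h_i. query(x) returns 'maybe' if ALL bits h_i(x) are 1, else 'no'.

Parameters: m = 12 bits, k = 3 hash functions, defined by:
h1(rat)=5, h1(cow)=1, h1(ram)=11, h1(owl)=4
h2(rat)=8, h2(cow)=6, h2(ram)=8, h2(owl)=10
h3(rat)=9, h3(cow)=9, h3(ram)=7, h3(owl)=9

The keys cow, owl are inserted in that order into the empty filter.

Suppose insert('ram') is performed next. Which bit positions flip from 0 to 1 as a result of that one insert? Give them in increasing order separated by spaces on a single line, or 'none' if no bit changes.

Answer: 7 8 11

Derivation:
Start: bits=000000000000
After insert 'cow': sets bits 1 6 9 -> bits=010000100100
After insert 'owl': sets bits 4 9 10 -> bits=010010100110
insert 'ram' would touch bits 7 8 11; currently bit7=0, bit8=0, bit11=0
Bits that are 0 among those (would change 0->1): 7 8 11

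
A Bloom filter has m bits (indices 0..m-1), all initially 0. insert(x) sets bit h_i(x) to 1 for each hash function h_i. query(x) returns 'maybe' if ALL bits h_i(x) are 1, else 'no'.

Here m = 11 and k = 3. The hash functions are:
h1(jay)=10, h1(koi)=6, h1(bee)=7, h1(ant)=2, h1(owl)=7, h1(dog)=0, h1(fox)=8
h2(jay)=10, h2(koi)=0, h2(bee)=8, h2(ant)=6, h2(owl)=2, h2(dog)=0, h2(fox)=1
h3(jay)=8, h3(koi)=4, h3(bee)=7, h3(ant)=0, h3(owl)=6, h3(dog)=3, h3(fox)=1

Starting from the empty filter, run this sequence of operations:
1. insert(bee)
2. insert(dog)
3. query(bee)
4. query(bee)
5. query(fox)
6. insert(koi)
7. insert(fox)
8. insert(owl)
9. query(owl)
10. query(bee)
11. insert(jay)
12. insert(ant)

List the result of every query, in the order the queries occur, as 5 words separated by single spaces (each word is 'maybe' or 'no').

Start: bits=00000000000
Op 1: insert bee -> sets bits 7 8 -> bits=00000001100
Op 2: insert dog -> sets bits 0 3 -> bits=10010001100
Op 3: query bee -> checks bit7=1, bit8=1 (all 1) -> maybe
Op 4: query bee -> checks bit7=1, bit8=1 (all 1) -> maybe
Op 5: query fox -> checks bit1=0, bit8=1 (has a 0) -> no
Op 6: insert koi -> sets bits 0 4 6 -> bits=10011011100
Op 7: insert fox -> sets bits 1 8 -> bits=11011011100
Op 8: insert owl -> sets bits 2 6 7 -> bits=11111011100
Op 9: query owl -> checks bit2=1, bit6=1, bit7=1 (all 1) -> maybe
Op 10: query bee -> checks bit7=1, bit8=1 (all 1) -> maybe
Op 11: insert jay -> sets bits 8 10 -> bits=11111011101
Op 12: insert ant -> sets bits 0 2 6 -> bits=11111011101
Query results in order: maybe maybe no maybe maybe

Answer: maybe maybe no maybe maybe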